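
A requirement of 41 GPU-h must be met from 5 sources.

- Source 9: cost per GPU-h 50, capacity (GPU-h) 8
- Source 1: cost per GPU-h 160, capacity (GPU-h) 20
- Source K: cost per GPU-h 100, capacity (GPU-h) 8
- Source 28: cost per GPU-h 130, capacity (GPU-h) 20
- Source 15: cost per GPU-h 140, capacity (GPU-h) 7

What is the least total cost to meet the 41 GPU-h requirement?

Cheapest first:
Take 8 from Source 9 at 50 ; need 33 more.
Source K (100): use full 8 ; 25 GPU-h to go.
Source 28 at 130: take all 20 GPU-h ; 5 still needed.
Source 15 (140): take the remaining 5 ; done.
Source 1: unused.
Cost = 8×50 + 8×100 + 20×130 + 5×140 = 4500.

4500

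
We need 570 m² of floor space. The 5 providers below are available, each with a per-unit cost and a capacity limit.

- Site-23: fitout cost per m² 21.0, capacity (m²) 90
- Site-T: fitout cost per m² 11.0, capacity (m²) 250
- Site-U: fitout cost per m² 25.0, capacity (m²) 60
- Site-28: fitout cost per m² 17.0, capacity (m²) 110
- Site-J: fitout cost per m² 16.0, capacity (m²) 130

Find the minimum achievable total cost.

8380

Use providers in increasing cost order.
Site-T at 11.0: take all 250 m² — 320 still needed.
Site-J (16.0): use full 130 — 190 m² to go.
Site-28 (17.0): use full 110 — 80 m² to go.
Site-23 (21.0): take the remaining 80 — done.
Site-U: unused.
Cost = 250×11.0 + 130×16.0 + 110×17.0 + 80×21.0 = 8380.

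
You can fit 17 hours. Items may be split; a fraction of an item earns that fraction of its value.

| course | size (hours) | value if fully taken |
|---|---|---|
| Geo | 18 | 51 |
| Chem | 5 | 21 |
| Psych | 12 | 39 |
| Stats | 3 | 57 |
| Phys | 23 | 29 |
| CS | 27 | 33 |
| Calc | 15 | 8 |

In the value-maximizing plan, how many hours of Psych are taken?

Best value per unit of size first: Stats 57/3≈19, Chem 21/5≈4.2, Psych 39/12≈3.25, Geo 51/18≈2.83, Phys 29/23≈1.26, CS 33/27≈1.22, Calc 8/15≈0.533.
All 3 hours of Stats fit (value 57) → 14 remain.
Chem: take in full, 5 hours for value 21 → 9 left.
9 hours left: a 9/12 share of Psych gives 39×9/12 = 29.25.

9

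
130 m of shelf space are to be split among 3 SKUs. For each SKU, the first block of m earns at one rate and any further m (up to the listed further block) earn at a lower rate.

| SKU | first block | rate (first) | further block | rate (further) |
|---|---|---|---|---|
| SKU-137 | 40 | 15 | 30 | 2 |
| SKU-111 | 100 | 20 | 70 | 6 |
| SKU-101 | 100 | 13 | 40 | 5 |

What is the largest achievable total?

Rank every tier by rate: SKU-111/first 20 > SKU-137/first 15 > SKU-101/first 13 > SKU-111/second 6 > SKU-101/second 5 > SKU-137/second 2.
SKU-111/first (20): +100 → 30 left.
SKU-137 first at 15: only 30 left, fill 30.
Total = 20×100 + 15×30 = 2450.

2450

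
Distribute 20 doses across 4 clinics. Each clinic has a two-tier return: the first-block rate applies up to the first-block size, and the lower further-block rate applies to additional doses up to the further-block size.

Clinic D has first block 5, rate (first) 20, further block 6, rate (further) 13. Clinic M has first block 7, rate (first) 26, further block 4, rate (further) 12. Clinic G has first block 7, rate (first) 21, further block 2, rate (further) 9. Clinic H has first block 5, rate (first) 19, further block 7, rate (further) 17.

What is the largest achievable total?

Treat each block as its own option and order by rate: Clinic M/first 26 > Clinic G/first 21 > Clinic D/first 20 > Clinic H/first 19 > Clinic H/second 17 > Clinic D/second 13 > Clinic M/second 12 > Clinic G/second 9.
Clinic M first at 26: fill all 7 → 13 left.
Fill Clinic G first block (7 at 21) → 6 left.
Clinic D first at 20: fill all 5 → 1 left.
Clinic H/first: +1 of 5 at 19; pool empty.
Total = 26×7 + 21×7 + 20×5 + 19×1 = 448.

448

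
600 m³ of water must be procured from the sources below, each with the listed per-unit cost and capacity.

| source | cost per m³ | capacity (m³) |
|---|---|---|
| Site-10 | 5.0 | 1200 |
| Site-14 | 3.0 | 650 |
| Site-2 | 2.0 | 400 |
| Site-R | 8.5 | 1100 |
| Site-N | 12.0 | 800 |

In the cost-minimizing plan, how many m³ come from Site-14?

Fill from the cheapest source first.
Site-2 at 2.0: take all 400 m³ ; 200 still needed.
Site-14 at 3.0: take 200 of its 650 ; requirement met.
Site-10, Site-R, Site-N: unused.

200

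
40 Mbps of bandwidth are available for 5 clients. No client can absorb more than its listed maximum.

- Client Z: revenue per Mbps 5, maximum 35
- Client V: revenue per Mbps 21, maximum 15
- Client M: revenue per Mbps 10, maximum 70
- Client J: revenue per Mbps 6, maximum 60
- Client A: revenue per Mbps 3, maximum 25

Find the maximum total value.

565

Order the clients by revenue per Mbps: Client V 21 > Client M 10 > Client J 6 > Client Z 5 > Client A 3.
Client V: +15 to 15 (cap) → 25 left.
Client M has room for 70 but only 25 remain, so it gets 25.
Total = 21×15 + 10×25 = 565.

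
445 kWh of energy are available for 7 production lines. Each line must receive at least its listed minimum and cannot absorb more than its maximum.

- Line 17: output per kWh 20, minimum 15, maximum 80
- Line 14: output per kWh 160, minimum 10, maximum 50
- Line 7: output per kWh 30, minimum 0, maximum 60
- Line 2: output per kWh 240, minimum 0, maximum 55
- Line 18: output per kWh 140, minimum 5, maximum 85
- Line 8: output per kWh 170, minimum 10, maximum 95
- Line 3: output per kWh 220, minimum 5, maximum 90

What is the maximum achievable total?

Meeting every minimum uses 15+10+0+0+5+10+5 = 45 kWh, leaving 400.
Highest output per kWh first: Line 2 240 > Line 3 220 > Line 8 170 > Line 14 160 > Line 18 140 > Line 7 30 > Line 17 20.
Line 2 takes 55 more to reach its cap of 55 ; 345 left.
Give Line 3 85 more to hit its cap of 90 ; 260 left.
Line 8: +85 to 95 (cap) ; 175 left.
Line 14 takes 40 more to reach its cap of 50 ; 135 left.
Give Line 18 80 more to hit its cap of 85 ; 55 left.
Line 7 has room for 60 more but only 55 remain, so it gets 55.
Total = 20×15 + 160×50 + 30×55 + 240×55 + 140×85 + 170×95 + 220×90 = 71000.

71000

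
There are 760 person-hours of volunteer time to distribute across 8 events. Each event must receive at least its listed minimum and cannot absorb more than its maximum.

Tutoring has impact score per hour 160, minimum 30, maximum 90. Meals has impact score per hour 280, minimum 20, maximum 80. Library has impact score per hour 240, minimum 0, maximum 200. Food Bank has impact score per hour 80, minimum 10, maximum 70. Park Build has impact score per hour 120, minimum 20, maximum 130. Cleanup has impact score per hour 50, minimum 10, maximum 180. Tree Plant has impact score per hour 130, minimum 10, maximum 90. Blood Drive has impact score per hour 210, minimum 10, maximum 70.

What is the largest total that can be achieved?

Meeting every minimum uses 30+20+0+10+20+10+10+10 = 110 person-hours, leaving 650.
Rank by impact score per hour: Meals 280 > Library 240 > Blood Drive 210 > Tutoring 160 > Tree Plant 130 > Park Build 120 > Food Bank 80 > Cleanup 50.
Give Meals 60 more to hit its cap of 80 ; 590 left.
Library: +200 to 200 (cap) ; 390 left.
Give Blood Drive 60 more to hit its cap of 70 ; 330 left.
Give Tutoring 60 more to hit its cap of 90 ; 270 left.
Tree Plant takes 80 more to reach its cap of 90 ; 190 left.
Park Build: +110 to 130 (cap) ; 80 left.
Food Bank takes 60 more to reach its cap of 70 ; 20 left.
Cleanup has room for 170 more but only 20 remain, so it gets 30.
Total = 160×90 + 280×80 + 240×200 + 80×70 + 120×130 + 50×30 + 130×90 + 210×70 = 133900.

133900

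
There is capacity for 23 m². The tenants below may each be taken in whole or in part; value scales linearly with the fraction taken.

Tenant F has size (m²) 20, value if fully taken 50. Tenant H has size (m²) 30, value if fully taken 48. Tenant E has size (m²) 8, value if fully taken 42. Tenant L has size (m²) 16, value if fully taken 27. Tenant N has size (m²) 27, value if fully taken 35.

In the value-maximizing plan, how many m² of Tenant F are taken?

Rank by value-to-size ratio: Tenant E 42/8≈5.25, Tenant F 50/20≈2.5, Tenant L 27/16≈1.69, Tenant H 48/30≈1.6, Tenant N 35/27≈1.3.
Take all of Tenant E (8 m², value 42) ; 15 m² left.
Only 15 m² remain; take 15/20 of Tenant F for value 50×15/20 = 37.5.

15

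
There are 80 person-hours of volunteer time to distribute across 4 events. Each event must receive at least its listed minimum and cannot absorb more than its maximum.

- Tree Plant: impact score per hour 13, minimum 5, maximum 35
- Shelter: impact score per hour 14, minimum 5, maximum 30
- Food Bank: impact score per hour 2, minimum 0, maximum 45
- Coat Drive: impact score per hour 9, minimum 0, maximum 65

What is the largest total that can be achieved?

Meeting every minimum uses 5+5+0+0 = 10 person-hours, leaving 70.
Order the events by impact score per hour: Shelter 14 > Tree Plant 13 > Coat Drive 9 > Food Bank 2.
Shelter: +25 to 30 (cap) → 45 left.
Tree Plant takes 30 more to reach its cap of 35 → 15 left.
Coat Drive has room for 65 more but only 15 remain, so it gets 15.
Total = 13×35 + 14×30 + 9×15 = 1010.

1010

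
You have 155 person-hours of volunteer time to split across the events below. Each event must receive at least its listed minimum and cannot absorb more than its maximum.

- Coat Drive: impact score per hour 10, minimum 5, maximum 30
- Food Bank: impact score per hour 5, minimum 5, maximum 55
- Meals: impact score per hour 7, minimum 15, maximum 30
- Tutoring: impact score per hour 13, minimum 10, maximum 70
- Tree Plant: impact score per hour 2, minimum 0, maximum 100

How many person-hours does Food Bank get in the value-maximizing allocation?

25

Meeting every minimum uses 5+5+15+10+0 = 35 person-hours, leaving 120.
Highest impact score per hour first: Tutoring 13 > Coat Drive 10 > Meals 7 > Food Bank 5 > Tree Plant 2.
Tutoring takes 60 more to reach its cap of 70 ; 60 left.
Give Coat Drive 25 more to hit its cap of 30 ; 35 left.
Meals takes 15 more to reach its cap of 30 ; 20 left.
Food Bank: +20 (room for 50) → 25. Pool exhausted.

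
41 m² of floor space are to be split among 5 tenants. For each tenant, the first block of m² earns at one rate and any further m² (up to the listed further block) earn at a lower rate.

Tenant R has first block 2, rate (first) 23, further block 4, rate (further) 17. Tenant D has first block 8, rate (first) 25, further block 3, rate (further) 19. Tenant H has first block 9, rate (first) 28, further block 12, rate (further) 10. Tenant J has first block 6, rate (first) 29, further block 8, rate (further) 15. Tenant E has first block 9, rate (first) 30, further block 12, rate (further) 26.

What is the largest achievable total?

Rank every tier by rate: Tenant E/T1 30 > Tenant J/T1 29 > Tenant H/T1 28 > Tenant E/T2 26 > Tenant D/T1 25 > Tenant R/T1 23 > Tenant D/T2 19 > Tenant R/T2 17 > Tenant J/T2 15 > Tenant H/T2 10.
Tenant E/T1 (30): +9 → 32 left.
Tenant J/T1 (29): +6 → 26 left.
Fill Tenant H T1 block (9 at 28) → 17 left.
Tenant E T2 at 26: fill all 12 → 5 left.
5 remain; put them into Tenant D T1 at 25.
Total = 30×9 + 29×6 + 28×9 + 26×12 + 25×5 = 1133.

1133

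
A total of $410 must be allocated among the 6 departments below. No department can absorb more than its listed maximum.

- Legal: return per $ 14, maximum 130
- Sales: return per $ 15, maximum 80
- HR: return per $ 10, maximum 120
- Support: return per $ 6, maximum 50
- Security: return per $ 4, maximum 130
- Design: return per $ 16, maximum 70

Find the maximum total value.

5400

Rank by return per $: Design 16 > Sales 15 > Legal 14 > HR 10 > Support 6 > Security 4.
Design takes 70 to reach its cap of 70 ; 340 left.
Sales takes 80 to reach its cap of 80 ; 260 left.
Give Legal 130 to hit its cap of 130 ; 130 left.
HR: +120 to 120 (cap) ; 10 left.
Support: +10 (room for 50) → 10. Pool exhausted.
Total = 14×130 + 15×80 + 10×120 + 6×10 + 16×70 = 5400.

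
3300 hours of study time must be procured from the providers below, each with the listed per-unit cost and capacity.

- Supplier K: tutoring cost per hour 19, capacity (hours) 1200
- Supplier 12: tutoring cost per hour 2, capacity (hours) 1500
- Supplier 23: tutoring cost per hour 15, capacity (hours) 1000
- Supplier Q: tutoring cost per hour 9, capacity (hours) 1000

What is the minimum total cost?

24000

Fill from the cheapest provider first.
Supplier 12 at 2: take all 1500 hours — 1800 still needed.
Supplier Q (9): use full 1000 — 800 hours to go.
Supplier 23 at 15: take 800 of its 1000 — requirement met.
Supplier K: unused.
Cost = 1500×2 + 1000×9 + 800×15 = 24000.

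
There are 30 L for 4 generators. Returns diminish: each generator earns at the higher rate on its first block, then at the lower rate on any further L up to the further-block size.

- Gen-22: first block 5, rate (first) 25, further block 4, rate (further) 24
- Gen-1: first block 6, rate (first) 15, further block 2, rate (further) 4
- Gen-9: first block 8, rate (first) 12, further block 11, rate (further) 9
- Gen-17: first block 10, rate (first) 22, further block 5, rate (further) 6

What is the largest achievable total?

Treat each block as its own option and order by rate: Gen-22/T1 25 > Gen-22/T2 24 > Gen-17/T1 22 > Gen-1/T1 15 > Gen-9/T1 12 > Gen-9/T2 9 > Gen-17/T2 6 > Gen-1/T2 4.
Fill Gen-22 T1 block (5 at 25) → 25 left.
Gen-22/T2 (24): +4 → 21 left.
Gen-17/T1 (22): +10 → 11 left.
Gen-1 T1 at 15: fill all 6 → 5 left.
5 remain; put them into Gen-9 T1 at 12.
Total = 25×5 + 24×4 + 22×10 + 15×6 + 12×5 = 591.

591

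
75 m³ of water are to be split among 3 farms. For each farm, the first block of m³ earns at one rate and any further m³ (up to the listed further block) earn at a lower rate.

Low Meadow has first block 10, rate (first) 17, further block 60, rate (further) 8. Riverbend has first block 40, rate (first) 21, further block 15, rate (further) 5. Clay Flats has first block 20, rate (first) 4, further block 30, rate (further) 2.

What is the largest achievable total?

Order all 6 blocks by rate: Riverbend/first 21 > Low Meadow/first 17 > Low Meadow/second 8 > Riverbend/second 5 > Clay Flats/first 4 > Clay Flats/second 2.
Riverbend first at 21: fill all 40 → 35 left.
Low Meadow/first (17): +10 → 25 left.
Low Meadow second at 8: only 25 left, fill 25.
Total = 21×40 + 17×10 + 8×25 = 1210.

1210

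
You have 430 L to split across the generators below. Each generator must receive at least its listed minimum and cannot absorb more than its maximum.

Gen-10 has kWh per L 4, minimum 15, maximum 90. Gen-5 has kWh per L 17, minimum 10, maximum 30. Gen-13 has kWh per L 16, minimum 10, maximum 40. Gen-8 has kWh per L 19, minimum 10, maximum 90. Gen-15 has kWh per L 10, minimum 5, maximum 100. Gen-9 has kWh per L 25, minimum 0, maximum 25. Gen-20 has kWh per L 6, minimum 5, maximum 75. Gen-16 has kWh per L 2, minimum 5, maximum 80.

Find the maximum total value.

5205

Meeting every minimum uses 15+10+10+10+5+0+5+5 = 60 L, leaving 370.
Rank by kWh per L: Gen-9 25 > Gen-8 19 > Gen-5 17 > Gen-13 16 > Gen-15 10 > Gen-20 6 > Gen-10 4 > Gen-16 2.
Gen-9 takes 25 more to reach its cap of 25 — 345 left.
Gen-8: +80 to 90 (cap) — 265 left.
Gen-5: +20 to 30 (cap) — 245 left.
Give Gen-13 30 more to hit its cap of 40 — 215 left.
Gen-15 takes 95 more to reach its cap of 100 — 120 left.
Gen-20: +70 to 75 (cap) — 50 left.
Gen-10 has room for 75 more but only 50 remain, so it gets 65.
Total = 4×65 + 17×30 + 16×40 + 19×90 + 10×100 + 25×25 + 6×75 + 2×5 = 5205.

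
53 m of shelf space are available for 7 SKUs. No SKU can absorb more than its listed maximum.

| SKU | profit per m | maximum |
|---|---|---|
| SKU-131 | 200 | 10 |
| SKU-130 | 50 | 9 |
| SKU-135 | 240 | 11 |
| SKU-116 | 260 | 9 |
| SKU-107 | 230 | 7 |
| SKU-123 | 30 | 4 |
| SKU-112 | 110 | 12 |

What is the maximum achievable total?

10110

Order the SKUs by profit per m: SKU-116 260 > SKU-135 240 > SKU-107 230 > SKU-131 200 > SKU-112 110 > SKU-130 50 > SKU-123 30.
SKU-116: +9 to 9 (cap) ; 44 left.
SKU-135 takes 11 to reach its cap of 11 ; 33 left.
SKU-107: +7 to 7 (cap) ; 26 left.
SKU-131: +10 to 10 (cap) ; 16 left.
Give SKU-112 12 to hit its cap of 12 ; 4 left.
Only 4 left; SKU-130 takes them to reach 4.
Total = 200×10 + 50×4 + 240×11 + 260×9 + 230×7 + 110×12 = 10110.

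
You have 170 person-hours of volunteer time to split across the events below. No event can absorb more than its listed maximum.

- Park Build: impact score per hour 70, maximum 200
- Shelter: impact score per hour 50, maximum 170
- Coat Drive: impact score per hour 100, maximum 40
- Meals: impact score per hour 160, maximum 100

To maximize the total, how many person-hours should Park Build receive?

Rank by impact score per hour: Meals 160 > Coat Drive 100 > Park Build 70 > Shelter 50.
Meals takes 100 to reach its cap of 100 — 70 left.
Coat Drive takes 40 to reach its cap of 40 — 30 left.
Only 30 left; Park Build takes them to reach 30.

30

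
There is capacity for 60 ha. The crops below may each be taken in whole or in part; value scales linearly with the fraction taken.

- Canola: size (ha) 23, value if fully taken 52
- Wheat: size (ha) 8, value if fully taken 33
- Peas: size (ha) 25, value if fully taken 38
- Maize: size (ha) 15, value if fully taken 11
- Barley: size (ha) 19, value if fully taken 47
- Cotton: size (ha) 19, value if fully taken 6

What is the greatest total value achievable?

147.2

Sort by value density: Wheat 33/8≈4.12, Barley 47/19≈2.47, Canola 52/23≈2.26, Peas 38/25≈1.52, Maize 11/15≈0.733, Cotton 6/19≈0.316.
All 8 ha of Wheat fit (value 33) ; 52 remain.
All 19 ha of Barley fit (value 47) ; 33 remain.
Take all of Canola (23 ha, value 52) ; 10 ha left.
Fill the last 10 ha with part of Peas: 10/25 of it earns 15.2.
Total value = 147.2.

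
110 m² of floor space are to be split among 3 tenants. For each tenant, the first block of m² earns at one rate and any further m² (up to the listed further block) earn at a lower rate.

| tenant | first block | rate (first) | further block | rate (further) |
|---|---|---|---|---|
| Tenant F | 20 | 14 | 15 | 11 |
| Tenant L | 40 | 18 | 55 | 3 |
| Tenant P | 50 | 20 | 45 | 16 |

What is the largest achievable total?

Treat each block as its own option and order by rate: Tenant P/tier1 20 > Tenant L/tier1 18 > Tenant P/tier2 16 > Tenant F/tier1 14 > Tenant F/tier2 11 > Tenant L/tier2 3.
Tenant P tier1 at 20: fill all 50 → 60 left.
Tenant L tier1 at 18: fill all 40 → 20 left.
20 remain; put them into Tenant P tier2 at 16.
Total = 20×50 + 18×40 + 16×20 = 2040.

2040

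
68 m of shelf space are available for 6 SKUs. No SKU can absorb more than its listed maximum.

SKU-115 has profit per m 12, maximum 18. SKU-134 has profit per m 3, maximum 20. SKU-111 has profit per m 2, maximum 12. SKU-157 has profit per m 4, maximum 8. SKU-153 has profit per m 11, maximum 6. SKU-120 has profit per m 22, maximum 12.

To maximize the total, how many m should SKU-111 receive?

4

Highest profit per m first: SKU-120 22 > SKU-115 12 > SKU-153 11 > SKU-157 4 > SKU-134 3 > SKU-111 2.
Give SKU-120 12 to hit its cap of 12 ; 56 left.
SKU-115: +18 to 18 (cap) ; 38 left.
Give SKU-153 6 to hit its cap of 6 ; 32 left.
SKU-157 takes 8 to reach its cap of 8 ; 24 left.
Give SKU-134 20 to hit its cap of 20 ; 4 left.
SKU-111 has room for 12 but only 4 remain, so it gets 4.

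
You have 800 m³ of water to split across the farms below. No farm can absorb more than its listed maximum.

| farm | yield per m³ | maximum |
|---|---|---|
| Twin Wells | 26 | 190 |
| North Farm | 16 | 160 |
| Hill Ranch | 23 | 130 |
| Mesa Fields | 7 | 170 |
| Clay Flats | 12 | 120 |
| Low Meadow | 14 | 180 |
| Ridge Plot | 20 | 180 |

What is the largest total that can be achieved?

Order the farms by yield per m³: Twin Wells 26 > Hill Ranch 23 > Ridge Plot 20 > North Farm 16 > Low Meadow 14 > Clay Flats 12 > Mesa Fields 7.
Give Twin Wells 190 to hit its cap of 190 — 610 left.
Give Hill Ranch 130 to hit its cap of 130 — 480 left.
Give Ridge Plot 180 to hit its cap of 180 — 300 left.
North Farm: +160 to 160 (cap) — 140 left.
Only 140 left; Low Meadow takes them to reach 140.
Total = 26×190 + 16×160 + 23×130 + 14×140 + 20×180 = 16050.

16050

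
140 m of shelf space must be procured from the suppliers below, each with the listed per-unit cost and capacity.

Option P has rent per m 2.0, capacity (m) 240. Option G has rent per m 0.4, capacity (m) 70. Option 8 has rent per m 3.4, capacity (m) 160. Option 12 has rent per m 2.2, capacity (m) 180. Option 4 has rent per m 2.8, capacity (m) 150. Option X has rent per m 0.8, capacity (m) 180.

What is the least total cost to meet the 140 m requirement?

84

Cheapest first:
Take 70 from Option G at 0.4 ; need 70 more.
Option X (0.8): take the remaining 70 ; done.
Option P, Option 12, Option 4, Option 8: unused.
Cost = 70×0.4 + 70×0.8 = 84.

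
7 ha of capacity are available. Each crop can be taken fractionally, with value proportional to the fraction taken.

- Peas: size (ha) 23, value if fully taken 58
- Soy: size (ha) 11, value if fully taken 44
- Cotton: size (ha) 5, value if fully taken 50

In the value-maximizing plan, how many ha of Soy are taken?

Best value per unit of size first: Cotton 50/5≈10, Soy 44/11≈4, Peas 58/23≈2.52.
All 5 ha of Cotton fit (value 50) ; 2 remain.
2 ha left: a 2/11 share of Soy gives 44×2/11 = 8.

2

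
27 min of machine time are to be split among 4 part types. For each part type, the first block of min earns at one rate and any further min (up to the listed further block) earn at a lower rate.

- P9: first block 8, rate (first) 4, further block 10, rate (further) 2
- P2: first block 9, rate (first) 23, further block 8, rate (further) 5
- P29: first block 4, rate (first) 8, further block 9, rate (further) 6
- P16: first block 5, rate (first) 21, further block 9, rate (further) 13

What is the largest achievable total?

Treat each block as its own option and order by rate: P2/tier1 23 > P16/tier1 21 > P16/tier2 13 > P29/tier1 8 > P29/tier2 6 > P2/tier2 5 > P9/tier1 4 > P9/tier2 2.
Fill P2 tier1 block (9 at 23) → 18 left.
Fill P16 tier1 block (5 at 21) → 13 left.
Fill P16 tier2 block (9 at 13) → 4 left.
Fill P29 tier1 block (4 at 8) → 0 left.
Total = 23×9 + 21×5 + 13×9 + 8×4 = 461.

461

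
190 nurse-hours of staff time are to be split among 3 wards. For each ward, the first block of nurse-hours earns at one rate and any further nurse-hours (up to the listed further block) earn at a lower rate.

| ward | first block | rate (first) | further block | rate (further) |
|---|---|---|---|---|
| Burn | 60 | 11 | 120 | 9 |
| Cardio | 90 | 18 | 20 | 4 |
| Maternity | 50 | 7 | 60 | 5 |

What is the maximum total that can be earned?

2640

Treat each block as its own option and order by rate: Cardio/T1 18 > Burn/T1 11 > Burn/T2 9 > Maternity/T1 7 > Maternity/T2 5 > Cardio/T2 4.
Cardio/T1 (18): +90 — 100 left.
Fill Burn T1 block (60 at 11) — 40 left.
Burn T2 at 9: only 40 left, fill 40.
Total = 18×90 + 11×60 + 9×40 = 2640.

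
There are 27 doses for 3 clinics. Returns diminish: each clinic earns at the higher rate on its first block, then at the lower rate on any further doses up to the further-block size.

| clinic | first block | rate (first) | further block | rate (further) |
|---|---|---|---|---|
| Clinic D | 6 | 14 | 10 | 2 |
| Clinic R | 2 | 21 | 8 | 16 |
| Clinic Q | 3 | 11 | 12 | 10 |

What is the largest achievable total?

367

Rank every tier by rate: Clinic R/T1 21 > Clinic R/T2 16 > Clinic D/T1 14 > Clinic Q/T1 11 > Clinic Q/T2 10 > Clinic D/T2 2.
Clinic R/T1 (21): +2 ; 25 left.
Clinic R/T2 (16): +8 ; 17 left.
Fill Clinic D T1 block (6 at 14) ; 11 left.
Clinic Q/T1 (11): +3 ; 8 left.
Clinic Q T2 at 10: only 8 left, fill 8.
Total = 21×2 + 16×8 + 14×6 + 11×3 + 10×8 = 367.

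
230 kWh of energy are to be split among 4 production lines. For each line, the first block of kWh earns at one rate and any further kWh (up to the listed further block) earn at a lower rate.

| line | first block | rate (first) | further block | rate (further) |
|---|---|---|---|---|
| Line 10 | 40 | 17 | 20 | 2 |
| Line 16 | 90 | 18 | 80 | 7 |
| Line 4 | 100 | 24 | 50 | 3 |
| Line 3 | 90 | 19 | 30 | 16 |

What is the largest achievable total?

4830

Order all 8 blocks by rate: Line 4/T1 24 > Line 3/T1 19 > Line 16/T1 18 > Line 10/T1 17 > Line 3/T2 16 > Line 16/T2 7 > Line 4/T2 3 > Line 10/T2 2.
Line 4 T1 at 24: fill all 100 — 130 left.
Line 3 T1 at 19: fill all 90 — 40 left.
Line 16/T1: +40 of 90 at 18; pool empty.
Total = 24×100 + 19×90 + 18×40 = 4830.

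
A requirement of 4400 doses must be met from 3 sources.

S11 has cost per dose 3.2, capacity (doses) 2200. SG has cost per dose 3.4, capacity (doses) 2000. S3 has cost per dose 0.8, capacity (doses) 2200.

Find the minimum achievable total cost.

Use sources in increasing cost order.
Take 2200 from S3 at 0.8 → need 2200 more.
S11 (3.2): use full 2200 → 0 doses to go.
SG: unused.
Cost = 2200×0.8 + 2200×3.2 = 8800.

8800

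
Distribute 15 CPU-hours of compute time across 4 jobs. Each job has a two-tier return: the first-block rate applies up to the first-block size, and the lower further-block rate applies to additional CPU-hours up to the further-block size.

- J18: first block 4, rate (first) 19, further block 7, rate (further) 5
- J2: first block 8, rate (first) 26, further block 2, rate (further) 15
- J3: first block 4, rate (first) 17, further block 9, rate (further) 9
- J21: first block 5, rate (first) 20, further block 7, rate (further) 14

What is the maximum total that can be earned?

Order all 8 blocks by rate: J2/tier1 26 > J21/tier1 20 > J18/tier1 19 > J3/tier1 17 > J2/tier2 15 > J21/tier2 14 > J3/tier2 9 > J18/tier2 5.
Fill J2 tier1 block (8 at 26) — 7 left.
J21 tier1 at 20: fill all 5 — 2 left.
2 remain; put them into J18 tier1 at 19.
Total = 26×8 + 20×5 + 19×2 = 346.

346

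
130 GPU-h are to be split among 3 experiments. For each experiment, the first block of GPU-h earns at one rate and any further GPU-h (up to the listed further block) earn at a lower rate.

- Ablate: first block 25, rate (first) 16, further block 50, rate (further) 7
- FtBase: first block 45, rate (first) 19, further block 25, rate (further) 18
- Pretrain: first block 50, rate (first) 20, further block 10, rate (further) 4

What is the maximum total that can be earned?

2465

Order all 6 blocks by rate: Pretrain/T1 20 > FtBase/T1 19 > FtBase/T2 18 > Ablate/T1 16 > Ablate/T2 7 > Pretrain/T2 4.
Pretrain/T1 (20): +50 ; 80 left.
FtBase/T1 (19): +45 ; 35 left.
FtBase T2 at 18: fill all 25 ; 10 left.
Ablate/T1: +10 of 25 at 16; pool empty.
Total = 20×50 + 19×45 + 18×25 + 16×10 = 2465.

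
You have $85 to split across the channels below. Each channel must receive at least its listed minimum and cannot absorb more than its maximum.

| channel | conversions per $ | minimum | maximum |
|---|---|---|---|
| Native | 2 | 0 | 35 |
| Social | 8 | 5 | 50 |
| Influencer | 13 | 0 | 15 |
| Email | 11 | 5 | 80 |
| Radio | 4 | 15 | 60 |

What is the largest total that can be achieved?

Meeting every minimum uses 0+5+0+5+15 = 25 $, leaving 60.
Highest conversions per $ first: Influencer 13 > Email 11 > Social 8 > Radio 4 > Native 2.
Influencer takes 15 more to reach its cap of 15 — 45 left.
Only 45 left; Email takes them to reach 50.
Total = 8×5 + 13×15 + 11×50 + 4×15 = 845.

845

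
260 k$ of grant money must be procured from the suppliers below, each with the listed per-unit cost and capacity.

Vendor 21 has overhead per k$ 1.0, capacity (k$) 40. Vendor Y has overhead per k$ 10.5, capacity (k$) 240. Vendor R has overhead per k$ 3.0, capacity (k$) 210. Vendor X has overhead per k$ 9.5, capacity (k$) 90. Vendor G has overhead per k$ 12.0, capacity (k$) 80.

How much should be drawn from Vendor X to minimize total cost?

Use suppliers in increasing cost order.
Vendor 21 (1.0): use full 40 — 220 k$ to go.
Take 210 from Vendor R at 3.0 — need 10 more.
Take 10 from Vendor X at 9.5 to finish.
Vendor Y, Vendor G: unused.

10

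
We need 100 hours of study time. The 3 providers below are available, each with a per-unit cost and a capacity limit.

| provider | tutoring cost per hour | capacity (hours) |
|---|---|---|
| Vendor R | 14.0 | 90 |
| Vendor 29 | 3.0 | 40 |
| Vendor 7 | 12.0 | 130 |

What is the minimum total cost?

840

Fill from the cheapest provider first.
Vendor 29 at 3.0: take all 40 hours ; 60 still needed.
Take 60 from Vendor 7 at 12.0 to finish.
Vendor R: unused.
Cost = 40×3.0 + 60×12.0 = 840.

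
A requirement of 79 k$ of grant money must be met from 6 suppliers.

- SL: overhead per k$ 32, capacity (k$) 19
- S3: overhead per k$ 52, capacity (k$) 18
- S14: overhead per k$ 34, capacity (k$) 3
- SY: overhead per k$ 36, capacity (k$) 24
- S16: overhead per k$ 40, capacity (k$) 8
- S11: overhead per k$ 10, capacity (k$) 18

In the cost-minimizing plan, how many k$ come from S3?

Cheapest first:
Take 18 from S11 at 10 ; need 61 more.
SL at 32: take all 19 k$ ; 42 still needed.
S14 (34): use full 3 ; 39 k$ to go.
SY at 36: take all 24 k$ ; 15 still needed.
Take 8 from S16 at 40 ; need 7 more.
S3 at 52: take 7 of its 18 ; requirement met.

7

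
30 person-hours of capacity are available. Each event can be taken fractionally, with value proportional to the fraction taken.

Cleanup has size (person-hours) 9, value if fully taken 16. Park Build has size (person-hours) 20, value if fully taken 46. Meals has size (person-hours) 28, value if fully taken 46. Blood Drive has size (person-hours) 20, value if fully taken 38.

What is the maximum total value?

Best value per unit of size first: Park Build 46/20≈2.3, Blood Drive 38/20≈1.9, Cleanup 16/9≈1.78, Meals 46/28≈1.64.
Park Build: take in full, 20 person-hours for value 46 ; 10 left.
Fill the last 10 person-hours with part of Blood Drive: 10/20 of it earns 19.
Total value = 65.

65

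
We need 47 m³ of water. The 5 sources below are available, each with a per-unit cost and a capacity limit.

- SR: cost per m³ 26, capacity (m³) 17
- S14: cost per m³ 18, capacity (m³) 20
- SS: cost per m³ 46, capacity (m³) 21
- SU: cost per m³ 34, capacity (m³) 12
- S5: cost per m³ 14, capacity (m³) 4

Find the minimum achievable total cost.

Fill from the cheapest source first.
S5 at 14: take all 4 m³ — 43 still needed.
Take 20 from S14 at 18 — need 23 more.
Take 17 from SR at 26 — need 6 more.
SU at 34: take 6 of its 12 — requirement met.
SS: unused.
Cost = 4×14 + 20×18 + 17×26 + 6×34 = 1062.

1062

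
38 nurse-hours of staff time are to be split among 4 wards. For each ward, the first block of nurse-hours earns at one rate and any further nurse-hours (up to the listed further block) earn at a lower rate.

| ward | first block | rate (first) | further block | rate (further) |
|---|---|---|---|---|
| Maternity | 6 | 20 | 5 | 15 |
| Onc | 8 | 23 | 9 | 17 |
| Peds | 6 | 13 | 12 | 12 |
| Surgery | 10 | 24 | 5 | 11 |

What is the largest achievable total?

772

Order all 8 blocks by rate: Surgery/tier1 24 > Onc/tier1 23 > Maternity/tier1 20 > Onc/tier2 17 > Maternity/tier2 15 > Peds/tier1 13 > Peds/tier2 12 > Surgery/tier2 11.
Surgery/tier1 (24): +10 ; 28 left.
Fill Onc tier1 block (8 at 23) ; 20 left.
Fill Maternity tier1 block (6 at 20) ; 14 left.
Fill Onc tier2 block (9 at 17) ; 5 left.
Maternity/tier2 (15): +5 ; 0 left.
Total = 24×10 + 23×8 + 20×6 + 17×9 + 15×5 = 772.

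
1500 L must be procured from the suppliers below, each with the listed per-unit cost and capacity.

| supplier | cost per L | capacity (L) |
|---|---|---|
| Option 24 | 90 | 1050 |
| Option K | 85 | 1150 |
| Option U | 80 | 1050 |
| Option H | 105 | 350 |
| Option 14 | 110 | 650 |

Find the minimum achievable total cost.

122250

Fill from the cheapest supplier first.
Take 1050 from Option U at 80 — need 450 more.
Take 450 from Option K at 85 to finish.
Option 24, Option H, Option 14: unused.
Cost = 1050×80 + 450×85 = 122250.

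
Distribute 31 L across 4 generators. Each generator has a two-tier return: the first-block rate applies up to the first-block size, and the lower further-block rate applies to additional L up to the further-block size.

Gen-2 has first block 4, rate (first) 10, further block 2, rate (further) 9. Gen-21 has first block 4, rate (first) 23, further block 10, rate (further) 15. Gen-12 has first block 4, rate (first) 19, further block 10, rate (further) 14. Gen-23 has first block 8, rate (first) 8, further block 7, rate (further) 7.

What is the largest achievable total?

488

Rank every tier by rate: Gen-21/tier1 23 > Gen-12/tier1 19 > Gen-21/tier2 15 > Gen-12/tier2 14 > Gen-2/tier1 10 > Gen-2/tier2 9 > Gen-23/tier1 8 > Gen-23/tier2 7.
Gen-21/tier1 (23): +4 ; 27 left.
Gen-12/tier1 (19): +4 ; 23 left.
Gen-21 tier2 at 15: fill all 10 ; 13 left.
Fill Gen-12 tier2 block (10 at 14) ; 3 left.
3 remain; put them into Gen-2 tier1 at 10.
Total = 23×4 + 19×4 + 15×10 + 14×10 + 10×3 = 488.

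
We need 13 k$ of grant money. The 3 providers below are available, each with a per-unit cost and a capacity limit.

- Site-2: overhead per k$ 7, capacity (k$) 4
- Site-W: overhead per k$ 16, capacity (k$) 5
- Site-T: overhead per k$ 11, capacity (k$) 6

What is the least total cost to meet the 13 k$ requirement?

142

Cheapest first:
Site-2 at 7: take all 4 k$ → 9 still needed.
Site-T (11): use full 6 → 3 k$ to go.
Site-W (16): take the remaining 3 → done.
Cost = 4×7 + 6×11 + 3×16 = 142.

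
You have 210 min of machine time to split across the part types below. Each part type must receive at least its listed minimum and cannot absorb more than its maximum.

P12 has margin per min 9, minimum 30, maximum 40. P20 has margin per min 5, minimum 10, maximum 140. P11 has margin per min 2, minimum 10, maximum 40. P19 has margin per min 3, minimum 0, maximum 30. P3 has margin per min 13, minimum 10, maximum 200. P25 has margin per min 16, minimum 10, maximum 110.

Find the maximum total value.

Meeting every minimum uses 30+10+10+0+10+10 = 70 min, leaving 140.
Rank by margin per min: P25 16 > P3 13 > P12 9 > P20 5 > P19 3 > P11 2.
P25: +100 to 110 (cap) ; 40 left.
Only 40 left; P3 takes them to reach 50.
Total = 9×30 + 5×10 + 2×10 + 13×50 + 16×110 = 2750.

2750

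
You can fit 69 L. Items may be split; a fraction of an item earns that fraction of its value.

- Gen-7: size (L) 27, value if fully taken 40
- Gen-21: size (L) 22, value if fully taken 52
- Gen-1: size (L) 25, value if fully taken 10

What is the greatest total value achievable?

Sort by value density: Gen-21 52/22≈2.36, Gen-7 40/27≈1.48, Gen-1 10/25≈0.4.
Take all of Gen-21 (22 L, value 52) → 47 L left.
All 27 L of Gen-7 fit (value 40) → 20 remain.
Only 20 L remain; take 20/25 of Gen-1 for value 10×20/25 = 8.
Total value = 100.

100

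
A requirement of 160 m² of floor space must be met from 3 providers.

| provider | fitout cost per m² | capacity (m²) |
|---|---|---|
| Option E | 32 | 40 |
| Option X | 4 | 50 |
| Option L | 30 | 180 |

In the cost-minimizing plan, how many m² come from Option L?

Fill from the cheapest provider first.
Take 50 from Option X at 4 ; need 110 more.
Option L at 30: take 110 of its 180 ; requirement met.
Option E: unused.

110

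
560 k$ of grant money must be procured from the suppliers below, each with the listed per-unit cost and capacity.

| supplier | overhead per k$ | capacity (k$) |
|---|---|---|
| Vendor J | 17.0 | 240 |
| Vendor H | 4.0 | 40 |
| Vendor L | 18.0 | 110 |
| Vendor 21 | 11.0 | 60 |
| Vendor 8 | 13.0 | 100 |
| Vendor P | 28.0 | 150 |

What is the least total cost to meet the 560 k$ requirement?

8460

Cheapest first:
Take 40 from Vendor H at 4.0 — need 520 more.
Vendor 21 (11.0): use full 60 — 460 k$ to go.
Take 100 from Vendor 8 at 13.0 — need 360 more.
Vendor J at 17.0: take all 240 k$ — 120 still needed.
Take 110 from Vendor L at 18.0 — need 10 more.
Vendor P (28.0): take the remaining 10 — done.
Cost = 40×4.0 + 60×11.0 + 100×13.0 + 240×17.0 + 110×18.0 + 10×28.0 = 8460.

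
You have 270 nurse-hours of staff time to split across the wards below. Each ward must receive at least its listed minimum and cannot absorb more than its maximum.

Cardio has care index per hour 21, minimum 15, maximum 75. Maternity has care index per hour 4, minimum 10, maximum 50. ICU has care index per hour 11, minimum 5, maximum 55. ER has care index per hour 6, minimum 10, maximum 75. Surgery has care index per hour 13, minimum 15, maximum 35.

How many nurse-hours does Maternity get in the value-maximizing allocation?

Meeting every minimum uses 15+10+5+10+15 = 55 nurse-hours, leaving 215.
Rank by care index per hour: Cardio 21 > Surgery 13 > ICU 11 > ER 6 > Maternity 4.
Give Cardio 60 more to hit its cap of 75 — 155 left.
Give Surgery 20 more to hit its cap of 35 — 135 left.
ICU takes 50 more to reach its cap of 55 — 85 left.
ER takes 65 more to reach its cap of 75 — 20 left.
Only 20 left; Maternity takes them to reach 30.

30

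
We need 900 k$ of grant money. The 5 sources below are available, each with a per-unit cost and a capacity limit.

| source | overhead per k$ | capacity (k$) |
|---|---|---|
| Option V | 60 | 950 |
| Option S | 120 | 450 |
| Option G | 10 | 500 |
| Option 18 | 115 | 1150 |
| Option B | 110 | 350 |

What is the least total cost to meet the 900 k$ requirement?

29000

Cheapest first:
Option G (10): use full 500 → 400 k$ to go.
Take 400 from Option V at 60 to finish.
Option B, Option 18, Option S: unused.
Cost = 500×10 + 400×60 = 29000.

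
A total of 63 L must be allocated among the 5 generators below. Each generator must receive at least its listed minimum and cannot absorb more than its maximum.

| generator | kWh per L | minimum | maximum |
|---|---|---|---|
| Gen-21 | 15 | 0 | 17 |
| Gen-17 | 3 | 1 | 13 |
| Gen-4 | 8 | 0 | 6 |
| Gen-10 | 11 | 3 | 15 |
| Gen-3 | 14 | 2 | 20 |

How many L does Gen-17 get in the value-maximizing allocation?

Meeting every minimum uses 0+1+0+3+2 = 6 L, leaving 57.
Highest kWh per L first: Gen-21 15 > Gen-3 14 > Gen-10 11 > Gen-4 8 > Gen-17 3.
Gen-21: +17 to 17 (cap) → 40 left.
Give Gen-3 18 more to hit its cap of 20 → 22 left.
Give Gen-10 12 more to hit its cap of 15 → 10 left.
Gen-4 takes 6 more to reach its cap of 6 → 4 left.
Gen-17: +4 (room for 12) → 5. Pool exhausted.

5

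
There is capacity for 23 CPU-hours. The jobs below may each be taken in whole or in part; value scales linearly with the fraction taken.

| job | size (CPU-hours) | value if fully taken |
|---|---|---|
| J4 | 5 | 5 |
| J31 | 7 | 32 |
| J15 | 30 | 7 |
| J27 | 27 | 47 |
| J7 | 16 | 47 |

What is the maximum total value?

79

Sort by value density: J31 32/7≈4.57, J7 47/16≈2.94, J27 47/27≈1.74, J4 5/5≈1, J15 7/30≈0.233.
All 7 CPU-hours of J31 fit (value 32) ; 16 remain.
Take all of J7 (16 CPU-hours, value 47) ; 0 CPU-hours left.
Total value = 79.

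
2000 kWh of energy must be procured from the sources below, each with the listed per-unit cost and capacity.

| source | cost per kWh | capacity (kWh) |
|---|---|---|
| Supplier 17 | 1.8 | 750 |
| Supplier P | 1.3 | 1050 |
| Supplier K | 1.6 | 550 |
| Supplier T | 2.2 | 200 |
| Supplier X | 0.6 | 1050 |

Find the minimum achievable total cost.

1865

Cheapest first:
Take 1050 from Supplier X at 0.6 ; need 950 more.
Take 950 from Supplier P at 1.3 to finish.
Supplier K, Supplier 17, Supplier T: unused.
Cost = 1050×0.6 + 950×1.3 = 1865.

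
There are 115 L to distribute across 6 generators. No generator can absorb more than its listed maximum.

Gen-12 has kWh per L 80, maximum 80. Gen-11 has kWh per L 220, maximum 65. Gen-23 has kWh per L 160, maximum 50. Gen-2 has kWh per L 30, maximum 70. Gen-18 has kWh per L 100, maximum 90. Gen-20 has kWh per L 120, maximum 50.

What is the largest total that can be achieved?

Rank by kWh per L: Gen-11 220 > Gen-23 160 > Gen-20 120 > Gen-18 100 > Gen-12 80 > Gen-2 30.
Gen-11 takes 65 to reach its cap of 65 → 50 left.
Gen-23: +50 to 50 (cap) → 0 left.
Total = 220×65 + 160×50 = 22300.

22300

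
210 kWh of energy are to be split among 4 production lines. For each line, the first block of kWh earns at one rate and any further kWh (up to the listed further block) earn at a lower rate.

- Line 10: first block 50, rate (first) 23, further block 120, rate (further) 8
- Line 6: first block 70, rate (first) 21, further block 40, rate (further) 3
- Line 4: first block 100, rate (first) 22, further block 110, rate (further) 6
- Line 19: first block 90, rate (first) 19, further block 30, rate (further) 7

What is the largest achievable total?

4610

Rank every tier by rate: Line 10/T1 23 > Line 4/T1 22 > Line 6/T1 21 > Line 19/T1 19 > Line 10/T2 8 > Line 19/T2 7 > Line 4/T2 6 > Line 6/T2 3.
Line 10 T1 at 23: fill all 50 → 160 left.
Line 4/T1 (22): +100 → 60 left.
Line 6 T1 at 21: only 60 left, fill 60.
Total = 23×50 + 22×100 + 21×60 = 4610.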